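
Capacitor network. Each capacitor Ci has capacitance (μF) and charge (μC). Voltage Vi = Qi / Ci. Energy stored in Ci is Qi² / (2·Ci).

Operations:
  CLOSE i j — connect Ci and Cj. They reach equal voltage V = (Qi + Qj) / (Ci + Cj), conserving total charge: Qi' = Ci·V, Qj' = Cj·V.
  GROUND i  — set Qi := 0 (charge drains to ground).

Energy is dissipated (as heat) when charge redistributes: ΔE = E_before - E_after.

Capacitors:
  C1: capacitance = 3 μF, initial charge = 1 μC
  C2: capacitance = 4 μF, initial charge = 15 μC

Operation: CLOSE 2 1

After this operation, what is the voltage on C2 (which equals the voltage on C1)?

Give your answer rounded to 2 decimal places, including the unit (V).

Answer: 2.29 V

Derivation:
Initial: C1(3μF, Q=1μC, V=0.33V), C2(4μF, Q=15μC, V=3.75V)
Op 1: CLOSE 2-1: Q_total=16.00, C_total=7.00, V=2.29; Q2=9.14, Q1=6.86; dissipated=10.006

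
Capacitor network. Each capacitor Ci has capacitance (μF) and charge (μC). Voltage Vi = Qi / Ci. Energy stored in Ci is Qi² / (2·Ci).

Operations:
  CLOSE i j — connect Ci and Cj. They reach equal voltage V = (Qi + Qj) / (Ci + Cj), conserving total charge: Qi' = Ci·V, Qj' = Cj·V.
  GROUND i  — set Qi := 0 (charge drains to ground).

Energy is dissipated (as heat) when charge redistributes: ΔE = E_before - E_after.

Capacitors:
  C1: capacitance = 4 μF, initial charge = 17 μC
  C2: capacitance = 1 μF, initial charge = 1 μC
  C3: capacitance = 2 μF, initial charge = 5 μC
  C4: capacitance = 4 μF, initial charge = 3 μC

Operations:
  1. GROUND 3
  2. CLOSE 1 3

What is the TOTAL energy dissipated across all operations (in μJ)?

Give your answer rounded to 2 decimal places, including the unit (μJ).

Answer: 18.29 μJ

Derivation:
Initial: C1(4μF, Q=17μC, V=4.25V), C2(1μF, Q=1μC, V=1.00V), C3(2μF, Q=5μC, V=2.50V), C4(4μF, Q=3μC, V=0.75V)
Op 1: GROUND 3: Q3=0; energy lost=6.250
Op 2: CLOSE 1-3: Q_total=17.00, C_total=6.00, V=2.83; Q1=11.33, Q3=5.67; dissipated=12.042
Total dissipated: 18.292 μJ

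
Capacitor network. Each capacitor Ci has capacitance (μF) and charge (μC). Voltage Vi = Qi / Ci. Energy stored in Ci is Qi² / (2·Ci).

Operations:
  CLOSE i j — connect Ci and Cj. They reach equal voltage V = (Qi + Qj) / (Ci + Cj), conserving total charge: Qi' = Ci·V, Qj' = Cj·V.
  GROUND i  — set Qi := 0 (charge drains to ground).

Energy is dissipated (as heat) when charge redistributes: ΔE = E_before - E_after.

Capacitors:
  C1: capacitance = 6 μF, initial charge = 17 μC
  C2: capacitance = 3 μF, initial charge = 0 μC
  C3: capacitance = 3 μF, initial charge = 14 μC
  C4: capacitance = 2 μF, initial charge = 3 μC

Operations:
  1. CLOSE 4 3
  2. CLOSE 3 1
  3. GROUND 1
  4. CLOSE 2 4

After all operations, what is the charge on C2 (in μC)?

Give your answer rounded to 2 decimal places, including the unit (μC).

Answer: 4.08 μC

Derivation:
Initial: C1(6μF, Q=17μC, V=2.83V), C2(3μF, Q=0μC, V=0.00V), C3(3μF, Q=14μC, V=4.67V), C4(2μF, Q=3μC, V=1.50V)
Op 1: CLOSE 4-3: Q_total=17.00, C_total=5.00, V=3.40; Q4=6.80, Q3=10.20; dissipated=6.017
Op 2: CLOSE 3-1: Q_total=27.20, C_total=9.00, V=3.02; Q3=9.07, Q1=18.13; dissipated=0.321
Op 3: GROUND 1: Q1=0; energy lost=27.401
Op 4: CLOSE 2-4: Q_total=6.80, C_total=5.00, V=1.36; Q2=4.08, Q4=2.72; dissipated=6.936
Final charges: Q1=0.00, Q2=4.08, Q3=9.07, Q4=2.72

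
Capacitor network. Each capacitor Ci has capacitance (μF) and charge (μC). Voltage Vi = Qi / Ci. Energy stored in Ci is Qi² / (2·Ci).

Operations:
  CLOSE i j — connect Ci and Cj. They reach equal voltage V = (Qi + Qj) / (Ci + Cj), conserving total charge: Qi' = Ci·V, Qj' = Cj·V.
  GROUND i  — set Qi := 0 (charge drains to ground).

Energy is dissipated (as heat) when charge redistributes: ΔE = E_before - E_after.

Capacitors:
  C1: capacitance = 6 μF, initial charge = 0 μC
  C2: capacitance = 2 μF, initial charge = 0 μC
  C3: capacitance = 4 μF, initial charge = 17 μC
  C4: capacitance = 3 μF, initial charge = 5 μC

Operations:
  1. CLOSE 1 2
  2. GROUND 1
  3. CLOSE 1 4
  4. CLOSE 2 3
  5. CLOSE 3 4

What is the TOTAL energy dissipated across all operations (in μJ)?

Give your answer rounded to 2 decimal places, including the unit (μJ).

Answer: 19.27 μJ

Derivation:
Initial: C1(6μF, Q=0μC, V=0.00V), C2(2μF, Q=0μC, V=0.00V), C3(4μF, Q=17μC, V=4.25V), C4(3μF, Q=5μC, V=1.67V)
Op 1: CLOSE 1-2: Q_total=0.00, C_total=8.00, V=0.00; Q1=0.00, Q2=0.00; dissipated=0.000
Op 2: GROUND 1: Q1=0; energy lost=0.000
Op 3: CLOSE 1-4: Q_total=5.00, C_total=9.00, V=0.56; Q1=3.33, Q4=1.67; dissipated=2.778
Op 4: CLOSE 2-3: Q_total=17.00, C_total=6.00, V=2.83; Q2=5.67, Q3=11.33; dissipated=12.042
Op 5: CLOSE 3-4: Q_total=13.00, C_total=7.00, V=1.86; Q3=7.43, Q4=5.57; dissipated=4.447
Total dissipated: 19.267 μJ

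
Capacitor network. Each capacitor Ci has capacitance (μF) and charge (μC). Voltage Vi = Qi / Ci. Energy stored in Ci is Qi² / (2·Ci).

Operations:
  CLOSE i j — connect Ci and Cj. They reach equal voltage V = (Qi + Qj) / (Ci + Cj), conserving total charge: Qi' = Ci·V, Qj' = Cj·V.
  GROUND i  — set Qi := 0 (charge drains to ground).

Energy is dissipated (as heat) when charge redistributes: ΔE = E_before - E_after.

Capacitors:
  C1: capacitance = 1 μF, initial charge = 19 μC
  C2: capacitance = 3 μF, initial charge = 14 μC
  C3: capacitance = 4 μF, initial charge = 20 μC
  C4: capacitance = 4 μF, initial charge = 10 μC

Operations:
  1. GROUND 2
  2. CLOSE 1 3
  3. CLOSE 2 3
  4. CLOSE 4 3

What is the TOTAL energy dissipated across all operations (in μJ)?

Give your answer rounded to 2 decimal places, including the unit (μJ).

Answer: 167.05 μJ

Derivation:
Initial: C1(1μF, Q=19μC, V=19.00V), C2(3μF, Q=14μC, V=4.67V), C3(4μF, Q=20μC, V=5.00V), C4(4μF, Q=10μC, V=2.50V)
Op 1: GROUND 2: Q2=0; energy lost=32.667
Op 2: CLOSE 1-3: Q_total=39.00, C_total=5.00, V=7.80; Q1=7.80, Q3=31.20; dissipated=78.400
Op 3: CLOSE 2-3: Q_total=31.20, C_total=7.00, V=4.46; Q2=13.37, Q3=17.83; dissipated=52.149
Op 4: CLOSE 4-3: Q_total=27.83, C_total=8.00, V=3.48; Q4=13.91, Q3=13.91; dissipated=3.830
Total dissipated: 167.046 μJ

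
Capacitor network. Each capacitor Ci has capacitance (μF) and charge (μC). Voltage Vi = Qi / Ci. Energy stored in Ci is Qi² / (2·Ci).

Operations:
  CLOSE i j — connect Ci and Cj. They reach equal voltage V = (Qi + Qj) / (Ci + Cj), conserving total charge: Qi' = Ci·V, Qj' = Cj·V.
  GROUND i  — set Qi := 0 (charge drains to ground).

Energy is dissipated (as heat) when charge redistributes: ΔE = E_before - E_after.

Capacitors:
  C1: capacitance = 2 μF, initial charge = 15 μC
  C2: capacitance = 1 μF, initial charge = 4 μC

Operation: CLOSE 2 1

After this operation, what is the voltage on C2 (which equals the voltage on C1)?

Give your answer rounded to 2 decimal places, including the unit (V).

Initial: C1(2μF, Q=15μC, V=7.50V), C2(1μF, Q=4μC, V=4.00V)
Op 1: CLOSE 2-1: Q_total=19.00, C_total=3.00, V=6.33; Q2=6.33, Q1=12.67; dissipated=4.083

Answer: 6.33 V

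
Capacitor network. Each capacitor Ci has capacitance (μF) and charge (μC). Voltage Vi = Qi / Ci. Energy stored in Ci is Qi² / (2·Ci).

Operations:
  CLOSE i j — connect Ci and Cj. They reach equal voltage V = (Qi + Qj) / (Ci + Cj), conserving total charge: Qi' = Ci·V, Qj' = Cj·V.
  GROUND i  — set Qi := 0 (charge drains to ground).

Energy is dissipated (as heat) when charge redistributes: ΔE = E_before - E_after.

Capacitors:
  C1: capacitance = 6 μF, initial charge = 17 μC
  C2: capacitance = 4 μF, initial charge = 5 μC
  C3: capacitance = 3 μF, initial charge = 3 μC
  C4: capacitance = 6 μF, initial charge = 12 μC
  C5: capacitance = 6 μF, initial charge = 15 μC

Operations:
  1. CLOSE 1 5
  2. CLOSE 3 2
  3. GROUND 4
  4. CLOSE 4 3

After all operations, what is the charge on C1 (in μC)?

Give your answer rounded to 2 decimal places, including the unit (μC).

Initial: C1(6μF, Q=17μC, V=2.83V), C2(4μF, Q=5μC, V=1.25V), C3(3μF, Q=3μC, V=1.00V), C4(6μF, Q=12μC, V=2.00V), C5(6μF, Q=15μC, V=2.50V)
Op 1: CLOSE 1-5: Q_total=32.00, C_total=12.00, V=2.67; Q1=16.00, Q5=16.00; dissipated=0.167
Op 2: CLOSE 3-2: Q_total=8.00, C_total=7.00, V=1.14; Q3=3.43, Q2=4.57; dissipated=0.054
Op 3: GROUND 4: Q4=0; energy lost=12.000
Op 4: CLOSE 4-3: Q_total=3.43, C_total=9.00, V=0.38; Q4=2.29, Q3=1.14; dissipated=1.306
Final charges: Q1=16.00, Q2=4.57, Q3=1.14, Q4=2.29, Q5=16.00

Answer: 16.00 μC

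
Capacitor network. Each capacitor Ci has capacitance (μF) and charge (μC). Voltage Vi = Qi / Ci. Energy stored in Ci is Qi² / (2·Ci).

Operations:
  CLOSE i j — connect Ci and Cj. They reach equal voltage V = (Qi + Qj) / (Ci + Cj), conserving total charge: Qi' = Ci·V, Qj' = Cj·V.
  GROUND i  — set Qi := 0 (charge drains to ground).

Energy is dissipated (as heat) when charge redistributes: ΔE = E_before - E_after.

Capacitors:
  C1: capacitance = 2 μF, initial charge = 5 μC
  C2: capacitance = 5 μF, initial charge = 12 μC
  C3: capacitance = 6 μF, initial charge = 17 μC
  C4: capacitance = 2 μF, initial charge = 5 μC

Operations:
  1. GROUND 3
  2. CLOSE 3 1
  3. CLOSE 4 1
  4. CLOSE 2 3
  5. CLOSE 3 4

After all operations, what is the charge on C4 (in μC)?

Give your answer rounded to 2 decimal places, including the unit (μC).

Initial: C1(2μF, Q=5μC, V=2.50V), C2(5μF, Q=12μC, V=2.40V), C3(6μF, Q=17μC, V=2.83V), C4(2μF, Q=5μC, V=2.50V)
Op 1: GROUND 3: Q3=0; energy lost=24.083
Op 2: CLOSE 3-1: Q_total=5.00, C_total=8.00, V=0.62; Q3=3.75, Q1=1.25; dissipated=4.688
Op 3: CLOSE 4-1: Q_total=6.25, C_total=4.00, V=1.56; Q4=3.12, Q1=3.12; dissipated=1.758
Op 4: CLOSE 2-3: Q_total=15.75, C_total=11.00, V=1.43; Q2=7.16, Q3=8.59; dissipated=4.296
Op 5: CLOSE 3-4: Q_total=11.72, C_total=8.00, V=1.46; Q3=8.79, Q4=2.93; dissipated=0.013
Final charges: Q1=3.12, Q2=7.16, Q3=8.79, Q4=2.93

Answer: 2.93 μC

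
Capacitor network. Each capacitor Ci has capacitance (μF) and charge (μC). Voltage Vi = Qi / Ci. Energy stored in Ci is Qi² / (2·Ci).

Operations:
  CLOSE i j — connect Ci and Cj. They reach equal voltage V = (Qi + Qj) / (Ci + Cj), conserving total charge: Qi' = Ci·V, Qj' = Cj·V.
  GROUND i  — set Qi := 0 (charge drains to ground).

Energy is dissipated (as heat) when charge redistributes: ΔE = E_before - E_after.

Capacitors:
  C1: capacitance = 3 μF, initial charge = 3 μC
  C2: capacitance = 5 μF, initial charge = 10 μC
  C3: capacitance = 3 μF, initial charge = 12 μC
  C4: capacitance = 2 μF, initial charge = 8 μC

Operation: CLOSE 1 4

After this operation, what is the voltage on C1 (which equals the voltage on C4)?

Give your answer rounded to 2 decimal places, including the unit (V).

Answer: 2.20 V

Derivation:
Initial: C1(3μF, Q=3μC, V=1.00V), C2(5μF, Q=10μC, V=2.00V), C3(3μF, Q=12μC, V=4.00V), C4(2μF, Q=8μC, V=4.00V)
Op 1: CLOSE 1-4: Q_total=11.00, C_total=5.00, V=2.20; Q1=6.60, Q4=4.40; dissipated=5.400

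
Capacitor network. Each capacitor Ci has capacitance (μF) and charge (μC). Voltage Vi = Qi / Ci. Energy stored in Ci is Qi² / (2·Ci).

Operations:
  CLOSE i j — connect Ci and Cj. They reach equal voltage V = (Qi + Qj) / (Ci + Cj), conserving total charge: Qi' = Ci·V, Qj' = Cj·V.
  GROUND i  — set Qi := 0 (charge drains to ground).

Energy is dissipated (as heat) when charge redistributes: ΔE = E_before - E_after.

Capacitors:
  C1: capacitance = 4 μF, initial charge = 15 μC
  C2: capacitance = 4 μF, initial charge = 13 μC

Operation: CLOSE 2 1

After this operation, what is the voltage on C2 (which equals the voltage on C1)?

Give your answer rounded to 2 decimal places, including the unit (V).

Answer: 3.50 V

Derivation:
Initial: C1(4μF, Q=15μC, V=3.75V), C2(4μF, Q=13μC, V=3.25V)
Op 1: CLOSE 2-1: Q_total=28.00, C_total=8.00, V=3.50; Q2=14.00, Q1=14.00; dissipated=0.250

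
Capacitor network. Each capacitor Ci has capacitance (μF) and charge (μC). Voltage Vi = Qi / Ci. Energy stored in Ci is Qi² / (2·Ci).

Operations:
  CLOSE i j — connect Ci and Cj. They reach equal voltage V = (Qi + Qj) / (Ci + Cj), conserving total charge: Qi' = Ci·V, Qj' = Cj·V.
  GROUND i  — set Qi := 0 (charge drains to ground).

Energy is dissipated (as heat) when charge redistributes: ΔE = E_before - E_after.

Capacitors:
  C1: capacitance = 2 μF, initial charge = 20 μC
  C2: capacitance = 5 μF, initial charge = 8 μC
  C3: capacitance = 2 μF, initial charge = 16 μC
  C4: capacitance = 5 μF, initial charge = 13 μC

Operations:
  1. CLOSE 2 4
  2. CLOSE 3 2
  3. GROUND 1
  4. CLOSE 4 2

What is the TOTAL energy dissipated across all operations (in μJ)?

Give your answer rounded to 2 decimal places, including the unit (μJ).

Initial: C1(2μF, Q=20μC, V=10.00V), C2(5μF, Q=8μC, V=1.60V), C3(2μF, Q=16μC, V=8.00V), C4(5μF, Q=13μC, V=2.60V)
Op 1: CLOSE 2-4: Q_total=21.00, C_total=10.00, V=2.10; Q2=10.50, Q4=10.50; dissipated=1.250
Op 2: CLOSE 3-2: Q_total=26.50, C_total=7.00, V=3.79; Q3=7.57, Q2=18.93; dissipated=24.864
Op 3: GROUND 1: Q1=0; energy lost=100.000
Op 4: CLOSE 4-2: Q_total=29.43, C_total=10.00, V=2.94; Q4=14.71, Q2=14.71; dissipated=3.552
Total dissipated: 129.666 μJ

Answer: 129.67 μJ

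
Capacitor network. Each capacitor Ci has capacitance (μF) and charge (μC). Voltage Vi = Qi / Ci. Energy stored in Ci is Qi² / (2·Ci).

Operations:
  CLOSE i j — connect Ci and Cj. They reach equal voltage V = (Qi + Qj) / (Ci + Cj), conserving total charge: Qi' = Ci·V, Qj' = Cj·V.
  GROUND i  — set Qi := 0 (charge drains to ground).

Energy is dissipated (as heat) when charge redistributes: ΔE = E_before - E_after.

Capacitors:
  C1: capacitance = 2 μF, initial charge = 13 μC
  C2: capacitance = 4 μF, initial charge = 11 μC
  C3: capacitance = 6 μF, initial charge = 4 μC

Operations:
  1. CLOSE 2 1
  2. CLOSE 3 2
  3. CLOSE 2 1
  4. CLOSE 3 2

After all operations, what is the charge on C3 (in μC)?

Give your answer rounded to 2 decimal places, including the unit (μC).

Answer: 13.60 μC

Derivation:
Initial: C1(2μF, Q=13μC, V=6.50V), C2(4μF, Q=11μC, V=2.75V), C3(6μF, Q=4μC, V=0.67V)
Op 1: CLOSE 2-1: Q_total=24.00, C_total=6.00, V=4.00; Q2=16.00, Q1=8.00; dissipated=9.375
Op 2: CLOSE 3-2: Q_total=20.00, C_total=10.00, V=2.00; Q3=12.00, Q2=8.00; dissipated=13.333
Op 3: CLOSE 2-1: Q_total=16.00, C_total=6.00, V=2.67; Q2=10.67, Q1=5.33; dissipated=2.667
Op 4: CLOSE 3-2: Q_total=22.67, C_total=10.00, V=2.27; Q3=13.60, Q2=9.07; dissipated=0.533
Final charges: Q1=5.33, Q2=9.07, Q3=13.60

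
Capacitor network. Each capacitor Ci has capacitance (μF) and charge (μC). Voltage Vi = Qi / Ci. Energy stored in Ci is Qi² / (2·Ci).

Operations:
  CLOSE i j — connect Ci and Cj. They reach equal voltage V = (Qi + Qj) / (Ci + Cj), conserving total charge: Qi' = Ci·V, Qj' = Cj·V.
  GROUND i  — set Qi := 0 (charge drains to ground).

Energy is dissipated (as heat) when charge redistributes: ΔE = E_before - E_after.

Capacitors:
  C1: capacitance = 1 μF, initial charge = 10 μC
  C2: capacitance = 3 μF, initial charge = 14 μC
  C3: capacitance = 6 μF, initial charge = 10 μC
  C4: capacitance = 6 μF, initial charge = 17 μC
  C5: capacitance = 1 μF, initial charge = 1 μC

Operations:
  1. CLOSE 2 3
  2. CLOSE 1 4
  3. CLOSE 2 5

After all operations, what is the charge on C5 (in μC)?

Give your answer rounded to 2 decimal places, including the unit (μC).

Initial: C1(1μF, Q=10μC, V=10.00V), C2(3μF, Q=14μC, V=4.67V), C3(6μF, Q=10μC, V=1.67V), C4(6μF, Q=17μC, V=2.83V), C5(1μF, Q=1μC, V=1.00V)
Op 1: CLOSE 2-3: Q_total=24.00, C_total=9.00, V=2.67; Q2=8.00, Q3=16.00; dissipated=9.000
Op 2: CLOSE 1-4: Q_total=27.00, C_total=7.00, V=3.86; Q1=3.86, Q4=23.14; dissipated=22.012
Op 3: CLOSE 2-5: Q_total=9.00, C_total=4.00, V=2.25; Q2=6.75, Q5=2.25; dissipated=1.042
Final charges: Q1=3.86, Q2=6.75, Q3=16.00, Q4=23.14, Q5=2.25

Answer: 2.25 μC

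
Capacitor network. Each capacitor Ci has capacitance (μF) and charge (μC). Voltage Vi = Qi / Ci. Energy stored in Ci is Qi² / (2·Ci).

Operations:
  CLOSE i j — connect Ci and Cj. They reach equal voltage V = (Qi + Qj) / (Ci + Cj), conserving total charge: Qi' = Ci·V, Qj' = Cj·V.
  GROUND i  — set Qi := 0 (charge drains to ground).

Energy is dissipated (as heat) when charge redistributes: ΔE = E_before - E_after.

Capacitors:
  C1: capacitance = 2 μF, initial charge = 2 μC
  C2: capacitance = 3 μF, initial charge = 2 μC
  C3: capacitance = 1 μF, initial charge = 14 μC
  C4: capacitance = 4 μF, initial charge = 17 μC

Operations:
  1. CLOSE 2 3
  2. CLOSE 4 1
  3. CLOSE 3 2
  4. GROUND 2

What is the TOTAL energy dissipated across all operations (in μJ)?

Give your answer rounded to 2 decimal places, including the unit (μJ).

Answer: 97.71 μJ

Derivation:
Initial: C1(2μF, Q=2μC, V=1.00V), C2(3μF, Q=2μC, V=0.67V), C3(1μF, Q=14μC, V=14.00V), C4(4μF, Q=17μC, V=4.25V)
Op 1: CLOSE 2-3: Q_total=16.00, C_total=4.00, V=4.00; Q2=12.00, Q3=4.00; dissipated=66.667
Op 2: CLOSE 4-1: Q_total=19.00, C_total=6.00, V=3.17; Q4=12.67, Q1=6.33; dissipated=7.042
Op 3: CLOSE 3-2: Q_total=16.00, C_total=4.00, V=4.00; Q3=4.00, Q2=12.00; dissipated=0.000
Op 4: GROUND 2: Q2=0; energy lost=24.000
Total dissipated: 97.708 μJ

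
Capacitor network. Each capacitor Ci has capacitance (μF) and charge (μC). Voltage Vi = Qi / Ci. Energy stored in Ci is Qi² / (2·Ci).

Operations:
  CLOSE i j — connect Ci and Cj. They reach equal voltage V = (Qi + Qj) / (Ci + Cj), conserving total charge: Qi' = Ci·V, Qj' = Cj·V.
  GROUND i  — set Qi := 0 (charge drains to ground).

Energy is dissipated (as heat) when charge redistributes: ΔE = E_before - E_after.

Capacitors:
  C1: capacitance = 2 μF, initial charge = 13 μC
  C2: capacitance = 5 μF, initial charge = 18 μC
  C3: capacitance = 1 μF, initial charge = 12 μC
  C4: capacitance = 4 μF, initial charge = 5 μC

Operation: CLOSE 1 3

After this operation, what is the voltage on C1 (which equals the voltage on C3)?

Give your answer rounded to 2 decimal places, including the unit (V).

Answer: 8.33 V

Derivation:
Initial: C1(2μF, Q=13μC, V=6.50V), C2(5μF, Q=18μC, V=3.60V), C3(1μF, Q=12μC, V=12.00V), C4(4μF, Q=5μC, V=1.25V)
Op 1: CLOSE 1-3: Q_total=25.00, C_total=3.00, V=8.33; Q1=16.67, Q3=8.33; dissipated=10.083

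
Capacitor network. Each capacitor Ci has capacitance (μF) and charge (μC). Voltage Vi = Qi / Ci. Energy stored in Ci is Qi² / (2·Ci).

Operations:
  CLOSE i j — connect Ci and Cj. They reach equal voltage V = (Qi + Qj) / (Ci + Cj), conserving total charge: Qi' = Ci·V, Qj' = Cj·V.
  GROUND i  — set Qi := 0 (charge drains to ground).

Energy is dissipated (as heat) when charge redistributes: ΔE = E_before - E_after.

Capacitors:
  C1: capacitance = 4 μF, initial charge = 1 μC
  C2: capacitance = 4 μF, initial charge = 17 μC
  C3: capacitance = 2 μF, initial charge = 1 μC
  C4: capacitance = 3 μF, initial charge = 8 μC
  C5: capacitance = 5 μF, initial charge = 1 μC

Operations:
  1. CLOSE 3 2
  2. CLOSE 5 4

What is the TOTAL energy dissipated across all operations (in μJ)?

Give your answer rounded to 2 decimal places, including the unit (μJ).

Initial: C1(4μF, Q=1μC, V=0.25V), C2(4μF, Q=17μC, V=4.25V), C3(2μF, Q=1μC, V=0.50V), C4(3μF, Q=8μC, V=2.67V), C5(5μF, Q=1μC, V=0.20V)
Op 1: CLOSE 3-2: Q_total=18.00, C_total=6.00, V=3.00; Q3=6.00, Q2=12.00; dissipated=9.375
Op 2: CLOSE 5-4: Q_total=9.00, C_total=8.00, V=1.12; Q5=5.62, Q4=3.38; dissipated=5.704
Total dissipated: 15.079 μJ

Answer: 15.08 μJ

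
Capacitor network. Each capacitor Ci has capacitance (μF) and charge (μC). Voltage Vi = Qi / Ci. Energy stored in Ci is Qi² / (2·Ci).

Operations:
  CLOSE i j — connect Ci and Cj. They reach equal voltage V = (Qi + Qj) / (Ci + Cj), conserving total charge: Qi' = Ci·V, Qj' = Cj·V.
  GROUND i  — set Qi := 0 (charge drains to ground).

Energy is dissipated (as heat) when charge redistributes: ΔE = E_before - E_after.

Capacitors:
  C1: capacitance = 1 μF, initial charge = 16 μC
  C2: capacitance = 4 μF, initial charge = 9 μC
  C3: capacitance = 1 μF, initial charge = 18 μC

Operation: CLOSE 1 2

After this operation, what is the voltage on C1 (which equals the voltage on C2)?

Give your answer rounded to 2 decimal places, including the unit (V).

Answer: 5.00 V

Derivation:
Initial: C1(1μF, Q=16μC, V=16.00V), C2(4μF, Q=9μC, V=2.25V), C3(1μF, Q=18μC, V=18.00V)
Op 1: CLOSE 1-2: Q_total=25.00, C_total=5.00, V=5.00; Q1=5.00, Q2=20.00; dissipated=75.625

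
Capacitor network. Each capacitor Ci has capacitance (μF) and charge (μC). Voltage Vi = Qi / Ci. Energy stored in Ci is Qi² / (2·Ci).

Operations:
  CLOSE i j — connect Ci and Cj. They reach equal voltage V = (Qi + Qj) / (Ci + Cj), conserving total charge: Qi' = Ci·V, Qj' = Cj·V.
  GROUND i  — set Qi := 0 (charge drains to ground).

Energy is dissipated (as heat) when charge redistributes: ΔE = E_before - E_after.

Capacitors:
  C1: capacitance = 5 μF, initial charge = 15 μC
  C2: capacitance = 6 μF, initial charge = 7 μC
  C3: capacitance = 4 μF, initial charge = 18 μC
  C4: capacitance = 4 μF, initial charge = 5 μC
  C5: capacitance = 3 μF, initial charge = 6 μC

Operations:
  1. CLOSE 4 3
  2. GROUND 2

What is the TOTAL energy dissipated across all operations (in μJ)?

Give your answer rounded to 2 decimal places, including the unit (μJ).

Initial: C1(5μF, Q=15μC, V=3.00V), C2(6μF, Q=7μC, V=1.17V), C3(4μF, Q=18μC, V=4.50V), C4(4μF, Q=5μC, V=1.25V), C5(3μF, Q=6μC, V=2.00V)
Op 1: CLOSE 4-3: Q_total=23.00, C_total=8.00, V=2.88; Q4=11.50, Q3=11.50; dissipated=10.562
Op 2: GROUND 2: Q2=0; energy lost=4.083
Total dissipated: 14.646 μJ

Answer: 14.65 μJ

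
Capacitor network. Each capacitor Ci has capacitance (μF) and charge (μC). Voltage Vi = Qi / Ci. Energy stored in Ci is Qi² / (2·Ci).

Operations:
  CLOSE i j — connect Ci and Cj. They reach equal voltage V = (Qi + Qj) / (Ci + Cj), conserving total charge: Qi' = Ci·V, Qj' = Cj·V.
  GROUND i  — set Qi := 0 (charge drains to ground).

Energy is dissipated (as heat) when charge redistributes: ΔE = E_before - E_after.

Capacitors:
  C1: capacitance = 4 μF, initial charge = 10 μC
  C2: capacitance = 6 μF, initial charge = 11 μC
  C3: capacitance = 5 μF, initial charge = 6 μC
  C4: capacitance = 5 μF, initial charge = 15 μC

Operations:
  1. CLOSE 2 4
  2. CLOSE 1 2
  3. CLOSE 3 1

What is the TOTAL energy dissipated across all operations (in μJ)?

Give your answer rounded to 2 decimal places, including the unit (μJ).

Answer: 3.53 μJ

Derivation:
Initial: C1(4μF, Q=10μC, V=2.50V), C2(6μF, Q=11μC, V=1.83V), C3(5μF, Q=6μC, V=1.20V), C4(5μF, Q=15μC, V=3.00V)
Op 1: CLOSE 2-4: Q_total=26.00, C_total=11.00, V=2.36; Q2=14.18, Q4=11.82; dissipated=1.856
Op 2: CLOSE 1-2: Q_total=24.18, C_total=10.00, V=2.42; Q1=9.67, Q2=14.51; dissipated=0.022
Op 3: CLOSE 3-1: Q_total=15.67, C_total=9.00, V=1.74; Q3=8.71, Q1=6.97; dissipated=1.649
Total dissipated: 3.527 μJ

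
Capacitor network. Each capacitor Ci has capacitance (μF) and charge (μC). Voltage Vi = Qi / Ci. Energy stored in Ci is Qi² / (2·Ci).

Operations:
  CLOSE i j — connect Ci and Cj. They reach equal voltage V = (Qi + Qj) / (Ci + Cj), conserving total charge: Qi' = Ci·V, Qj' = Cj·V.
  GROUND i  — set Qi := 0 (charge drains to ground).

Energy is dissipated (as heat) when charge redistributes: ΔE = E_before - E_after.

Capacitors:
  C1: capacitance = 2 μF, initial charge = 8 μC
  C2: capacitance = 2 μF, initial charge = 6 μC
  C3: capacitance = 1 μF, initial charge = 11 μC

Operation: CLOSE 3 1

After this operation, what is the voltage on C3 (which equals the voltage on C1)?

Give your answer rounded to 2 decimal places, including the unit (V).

Answer: 6.33 V

Derivation:
Initial: C1(2μF, Q=8μC, V=4.00V), C2(2μF, Q=6μC, V=3.00V), C3(1μF, Q=11μC, V=11.00V)
Op 1: CLOSE 3-1: Q_total=19.00, C_total=3.00, V=6.33; Q3=6.33, Q1=12.67; dissipated=16.333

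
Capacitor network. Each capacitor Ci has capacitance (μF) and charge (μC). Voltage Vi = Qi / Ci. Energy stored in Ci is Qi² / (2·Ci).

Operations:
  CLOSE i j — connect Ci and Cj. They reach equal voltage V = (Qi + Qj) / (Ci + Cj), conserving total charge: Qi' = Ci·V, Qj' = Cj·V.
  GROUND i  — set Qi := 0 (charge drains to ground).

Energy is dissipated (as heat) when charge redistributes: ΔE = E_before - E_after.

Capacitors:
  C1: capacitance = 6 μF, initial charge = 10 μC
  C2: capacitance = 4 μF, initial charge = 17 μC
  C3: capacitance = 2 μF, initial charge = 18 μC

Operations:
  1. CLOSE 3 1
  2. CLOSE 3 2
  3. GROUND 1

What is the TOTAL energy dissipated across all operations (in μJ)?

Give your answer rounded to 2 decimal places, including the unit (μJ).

Answer: 77.46 μJ

Derivation:
Initial: C1(6μF, Q=10μC, V=1.67V), C2(4μF, Q=17μC, V=4.25V), C3(2μF, Q=18μC, V=9.00V)
Op 1: CLOSE 3-1: Q_total=28.00, C_total=8.00, V=3.50; Q3=7.00, Q1=21.00; dissipated=40.333
Op 2: CLOSE 3-2: Q_total=24.00, C_total=6.00, V=4.00; Q3=8.00, Q2=16.00; dissipated=0.375
Op 3: GROUND 1: Q1=0; energy lost=36.750
Total dissipated: 77.458 μJ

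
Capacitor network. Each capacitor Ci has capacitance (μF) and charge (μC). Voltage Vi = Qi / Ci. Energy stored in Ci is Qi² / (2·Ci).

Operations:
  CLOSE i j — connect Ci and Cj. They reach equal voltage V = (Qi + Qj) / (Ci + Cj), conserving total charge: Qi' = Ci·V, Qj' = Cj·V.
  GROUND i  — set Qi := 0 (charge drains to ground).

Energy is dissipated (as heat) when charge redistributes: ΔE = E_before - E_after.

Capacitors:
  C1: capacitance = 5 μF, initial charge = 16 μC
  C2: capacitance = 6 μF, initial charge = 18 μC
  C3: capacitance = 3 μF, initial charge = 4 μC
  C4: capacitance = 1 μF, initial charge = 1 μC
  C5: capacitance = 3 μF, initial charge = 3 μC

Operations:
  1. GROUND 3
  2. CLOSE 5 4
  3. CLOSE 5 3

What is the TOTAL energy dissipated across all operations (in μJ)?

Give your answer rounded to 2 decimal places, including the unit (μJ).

Answer: 3.42 μJ

Derivation:
Initial: C1(5μF, Q=16μC, V=3.20V), C2(6μF, Q=18μC, V=3.00V), C3(3μF, Q=4μC, V=1.33V), C4(1μF, Q=1μC, V=1.00V), C5(3μF, Q=3μC, V=1.00V)
Op 1: GROUND 3: Q3=0; energy lost=2.667
Op 2: CLOSE 5-4: Q_total=4.00, C_total=4.00, V=1.00; Q5=3.00, Q4=1.00; dissipated=0.000
Op 3: CLOSE 5-3: Q_total=3.00, C_total=6.00, V=0.50; Q5=1.50, Q3=1.50; dissipated=0.750
Total dissipated: 3.417 μJ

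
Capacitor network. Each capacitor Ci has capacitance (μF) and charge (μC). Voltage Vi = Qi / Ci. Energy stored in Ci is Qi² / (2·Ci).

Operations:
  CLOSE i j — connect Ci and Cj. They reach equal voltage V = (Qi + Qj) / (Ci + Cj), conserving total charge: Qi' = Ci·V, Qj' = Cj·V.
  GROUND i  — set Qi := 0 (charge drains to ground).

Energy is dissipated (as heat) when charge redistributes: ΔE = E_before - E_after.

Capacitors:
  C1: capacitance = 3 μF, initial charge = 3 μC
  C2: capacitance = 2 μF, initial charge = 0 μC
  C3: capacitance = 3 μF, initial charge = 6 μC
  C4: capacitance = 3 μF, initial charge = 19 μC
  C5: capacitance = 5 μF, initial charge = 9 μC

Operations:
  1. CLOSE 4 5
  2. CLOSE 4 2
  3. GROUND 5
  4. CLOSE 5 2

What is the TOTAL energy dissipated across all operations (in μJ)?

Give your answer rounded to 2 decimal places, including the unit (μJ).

Answer: 60.39 μJ

Derivation:
Initial: C1(3μF, Q=3μC, V=1.00V), C2(2μF, Q=0μC, V=0.00V), C3(3μF, Q=6μC, V=2.00V), C4(3μF, Q=19μC, V=6.33V), C5(5μF, Q=9μC, V=1.80V)
Op 1: CLOSE 4-5: Q_total=28.00, C_total=8.00, V=3.50; Q4=10.50, Q5=17.50; dissipated=19.267
Op 2: CLOSE 4-2: Q_total=10.50, C_total=5.00, V=2.10; Q4=6.30, Q2=4.20; dissipated=7.350
Op 3: GROUND 5: Q5=0; energy lost=30.625
Op 4: CLOSE 5-2: Q_total=4.20, C_total=7.00, V=0.60; Q5=3.00, Q2=1.20; dissipated=3.150
Total dissipated: 60.392 μJ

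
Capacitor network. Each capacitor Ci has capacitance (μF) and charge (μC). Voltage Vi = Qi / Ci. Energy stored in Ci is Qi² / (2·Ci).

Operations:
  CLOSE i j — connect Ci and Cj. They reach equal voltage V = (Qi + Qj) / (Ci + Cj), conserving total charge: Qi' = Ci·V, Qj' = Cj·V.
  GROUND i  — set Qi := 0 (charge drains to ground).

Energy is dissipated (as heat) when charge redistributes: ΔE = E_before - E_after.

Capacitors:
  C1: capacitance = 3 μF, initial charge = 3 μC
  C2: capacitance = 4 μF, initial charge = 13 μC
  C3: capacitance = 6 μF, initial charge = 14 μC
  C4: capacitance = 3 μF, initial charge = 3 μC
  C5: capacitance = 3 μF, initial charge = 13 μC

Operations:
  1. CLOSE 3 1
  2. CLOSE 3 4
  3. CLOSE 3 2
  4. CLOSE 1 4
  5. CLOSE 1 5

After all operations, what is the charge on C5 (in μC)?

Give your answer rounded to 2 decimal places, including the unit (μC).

Initial: C1(3μF, Q=3μC, V=1.00V), C2(4μF, Q=13μC, V=3.25V), C3(6μF, Q=14μC, V=2.33V), C4(3μF, Q=3μC, V=1.00V), C5(3μF, Q=13μC, V=4.33V)
Op 1: CLOSE 3-1: Q_total=17.00, C_total=9.00, V=1.89; Q3=11.33, Q1=5.67; dissipated=1.778
Op 2: CLOSE 3-4: Q_total=14.33, C_total=9.00, V=1.59; Q3=9.56, Q4=4.78; dissipated=0.790
Op 3: CLOSE 3-2: Q_total=22.56, C_total=10.00, V=2.26; Q3=13.53, Q2=9.02; dissipated=3.296
Op 4: CLOSE 1-4: Q_total=10.44, C_total=6.00, V=1.74; Q1=5.22, Q4=5.22; dissipated=0.066
Op 5: CLOSE 1-5: Q_total=18.22, C_total=6.00, V=3.04; Q1=9.11, Q5=9.11; dissipated=5.041
Final charges: Q1=9.11, Q2=9.02, Q3=13.53, Q4=5.22, Q5=9.11

Answer: 9.11 μC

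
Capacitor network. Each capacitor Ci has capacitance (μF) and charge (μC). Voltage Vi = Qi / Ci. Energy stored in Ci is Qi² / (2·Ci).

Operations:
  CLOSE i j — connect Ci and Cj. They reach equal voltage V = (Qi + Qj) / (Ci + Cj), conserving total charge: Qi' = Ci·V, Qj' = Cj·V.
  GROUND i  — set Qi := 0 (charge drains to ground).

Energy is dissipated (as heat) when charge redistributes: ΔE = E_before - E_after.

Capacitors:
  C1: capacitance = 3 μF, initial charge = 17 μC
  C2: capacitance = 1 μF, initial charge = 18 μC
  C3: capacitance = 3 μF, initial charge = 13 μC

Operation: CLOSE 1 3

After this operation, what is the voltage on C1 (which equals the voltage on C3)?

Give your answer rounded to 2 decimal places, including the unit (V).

Initial: C1(3μF, Q=17μC, V=5.67V), C2(1μF, Q=18μC, V=18.00V), C3(3μF, Q=13μC, V=4.33V)
Op 1: CLOSE 1-3: Q_total=30.00, C_total=6.00, V=5.00; Q1=15.00, Q3=15.00; dissipated=1.333

Answer: 5.00 V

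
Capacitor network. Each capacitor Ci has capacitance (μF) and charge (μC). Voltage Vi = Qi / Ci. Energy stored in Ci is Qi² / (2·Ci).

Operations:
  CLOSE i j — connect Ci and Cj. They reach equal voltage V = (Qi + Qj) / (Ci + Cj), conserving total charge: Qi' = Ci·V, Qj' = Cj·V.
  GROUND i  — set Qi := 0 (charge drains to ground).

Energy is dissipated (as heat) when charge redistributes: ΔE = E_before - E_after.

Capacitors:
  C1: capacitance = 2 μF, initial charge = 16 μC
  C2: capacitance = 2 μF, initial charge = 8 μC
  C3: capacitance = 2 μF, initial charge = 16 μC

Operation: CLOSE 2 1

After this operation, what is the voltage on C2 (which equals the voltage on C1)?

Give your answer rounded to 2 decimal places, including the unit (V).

Initial: C1(2μF, Q=16μC, V=8.00V), C2(2μF, Q=8μC, V=4.00V), C3(2μF, Q=16μC, V=8.00V)
Op 1: CLOSE 2-1: Q_total=24.00, C_total=4.00, V=6.00; Q2=12.00, Q1=12.00; dissipated=8.000

Answer: 6.00 V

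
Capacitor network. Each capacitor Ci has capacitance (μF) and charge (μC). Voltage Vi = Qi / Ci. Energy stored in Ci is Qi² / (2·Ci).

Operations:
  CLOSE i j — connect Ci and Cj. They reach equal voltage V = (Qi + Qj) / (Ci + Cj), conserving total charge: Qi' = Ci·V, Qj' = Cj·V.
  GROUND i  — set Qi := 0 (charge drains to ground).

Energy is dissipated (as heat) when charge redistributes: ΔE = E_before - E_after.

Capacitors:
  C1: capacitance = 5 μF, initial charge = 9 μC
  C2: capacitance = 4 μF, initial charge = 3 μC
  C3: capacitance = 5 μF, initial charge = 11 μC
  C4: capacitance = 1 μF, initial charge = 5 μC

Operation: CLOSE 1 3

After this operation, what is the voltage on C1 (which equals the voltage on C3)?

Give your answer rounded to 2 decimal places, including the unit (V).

Initial: C1(5μF, Q=9μC, V=1.80V), C2(4μF, Q=3μC, V=0.75V), C3(5μF, Q=11μC, V=2.20V), C4(1μF, Q=5μC, V=5.00V)
Op 1: CLOSE 1-3: Q_total=20.00, C_total=10.00, V=2.00; Q1=10.00, Q3=10.00; dissipated=0.200

Answer: 2.00 V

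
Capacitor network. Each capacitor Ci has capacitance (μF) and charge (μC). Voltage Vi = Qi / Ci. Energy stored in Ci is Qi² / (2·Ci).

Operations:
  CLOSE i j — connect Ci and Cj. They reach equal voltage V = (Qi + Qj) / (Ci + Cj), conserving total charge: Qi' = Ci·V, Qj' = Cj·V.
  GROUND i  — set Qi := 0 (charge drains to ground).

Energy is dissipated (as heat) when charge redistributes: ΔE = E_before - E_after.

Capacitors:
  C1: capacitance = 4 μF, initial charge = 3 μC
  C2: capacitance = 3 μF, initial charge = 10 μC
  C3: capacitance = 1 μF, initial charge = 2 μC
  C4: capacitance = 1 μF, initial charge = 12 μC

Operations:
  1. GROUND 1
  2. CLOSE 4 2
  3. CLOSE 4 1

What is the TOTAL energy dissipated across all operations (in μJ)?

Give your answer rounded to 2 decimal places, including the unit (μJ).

Answer: 41.39 μJ

Derivation:
Initial: C1(4μF, Q=3μC, V=0.75V), C2(3μF, Q=10μC, V=3.33V), C3(1μF, Q=2μC, V=2.00V), C4(1μF, Q=12μC, V=12.00V)
Op 1: GROUND 1: Q1=0; energy lost=1.125
Op 2: CLOSE 4-2: Q_total=22.00, C_total=4.00, V=5.50; Q4=5.50, Q2=16.50; dissipated=28.167
Op 3: CLOSE 4-1: Q_total=5.50, C_total=5.00, V=1.10; Q4=1.10, Q1=4.40; dissipated=12.100
Total dissipated: 41.392 μJ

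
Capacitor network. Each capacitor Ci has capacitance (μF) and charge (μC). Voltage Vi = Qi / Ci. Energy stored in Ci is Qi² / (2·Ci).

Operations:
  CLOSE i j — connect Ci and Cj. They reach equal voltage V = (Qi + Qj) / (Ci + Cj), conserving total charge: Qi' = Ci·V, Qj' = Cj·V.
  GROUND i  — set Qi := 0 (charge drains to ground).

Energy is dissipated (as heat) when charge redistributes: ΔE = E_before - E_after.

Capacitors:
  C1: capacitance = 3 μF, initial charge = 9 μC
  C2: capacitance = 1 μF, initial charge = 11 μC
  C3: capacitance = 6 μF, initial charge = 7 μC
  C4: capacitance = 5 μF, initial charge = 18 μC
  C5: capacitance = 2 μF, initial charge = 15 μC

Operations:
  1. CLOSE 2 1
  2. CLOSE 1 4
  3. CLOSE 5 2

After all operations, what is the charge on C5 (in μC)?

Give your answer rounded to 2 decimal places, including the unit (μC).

Answer: 13.33 μC

Derivation:
Initial: C1(3μF, Q=9μC, V=3.00V), C2(1μF, Q=11μC, V=11.00V), C3(6μF, Q=7μC, V=1.17V), C4(5μF, Q=18μC, V=3.60V), C5(2μF, Q=15μC, V=7.50V)
Op 1: CLOSE 2-1: Q_total=20.00, C_total=4.00, V=5.00; Q2=5.00, Q1=15.00; dissipated=24.000
Op 2: CLOSE 1-4: Q_total=33.00, C_total=8.00, V=4.12; Q1=12.38, Q4=20.62; dissipated=1.837
Op 3: CLOSE 5-2: Q_total=20.00, C_total=3.00, V=6.67; Q5=13.33, Q2=6.67; dissipated=2.083
Final charges: Q1=12.38, Q2=6.67, Q3=7.00, Q4=20.62, Q5=13.33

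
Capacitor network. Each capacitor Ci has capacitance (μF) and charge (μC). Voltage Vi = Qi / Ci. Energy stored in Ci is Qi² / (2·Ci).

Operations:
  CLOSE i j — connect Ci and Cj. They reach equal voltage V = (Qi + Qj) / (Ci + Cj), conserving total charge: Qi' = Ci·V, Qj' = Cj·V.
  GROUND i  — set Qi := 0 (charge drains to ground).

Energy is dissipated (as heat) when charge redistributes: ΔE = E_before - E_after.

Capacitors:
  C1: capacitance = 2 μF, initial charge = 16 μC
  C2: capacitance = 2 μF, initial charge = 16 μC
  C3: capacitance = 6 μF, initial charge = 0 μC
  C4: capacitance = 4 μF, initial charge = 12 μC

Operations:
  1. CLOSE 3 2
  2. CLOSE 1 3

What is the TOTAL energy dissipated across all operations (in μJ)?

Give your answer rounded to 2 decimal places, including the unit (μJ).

Initial: C1(2μF, Q=16μC, V=8.00V), C2(2μF, Q=16μC, V=8.00V), C3(6μF, Q=0μC, V=0.00V), C4(4μF, Q=12μC, V=3.00V)
Op 1: CLOSE 3-2: Q_total=16.00, C_total=8.00, V=2.00; Q3=12.00, Q2=4.00; dissipated=48.000
Op 2: CLOSE 1-3: Q_total=28.00, C_total=8.00, V=3.50; Q1=7.00, Q3=21.00; dissipated=27.000
Total dissipated: 75.000 μJ

Answer: 75.00 μJ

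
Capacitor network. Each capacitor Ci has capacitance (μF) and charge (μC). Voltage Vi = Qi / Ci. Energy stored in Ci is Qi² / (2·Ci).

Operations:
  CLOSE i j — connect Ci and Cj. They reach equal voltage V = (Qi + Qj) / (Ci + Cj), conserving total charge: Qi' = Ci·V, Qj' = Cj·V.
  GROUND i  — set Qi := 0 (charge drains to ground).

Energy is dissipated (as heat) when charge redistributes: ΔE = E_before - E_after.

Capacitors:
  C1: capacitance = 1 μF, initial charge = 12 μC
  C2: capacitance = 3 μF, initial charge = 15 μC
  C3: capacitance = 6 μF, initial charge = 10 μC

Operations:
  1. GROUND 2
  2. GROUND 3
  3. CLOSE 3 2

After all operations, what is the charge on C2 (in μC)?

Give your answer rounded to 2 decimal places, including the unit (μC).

Answer: 0.00 μC

Derivation:
Initial: C1(1μF, Q=12μC, V=12.00V), C2(3μF, Q=15μC, V=5.00V), C3(6μF, Q=10μC, V=1.67V)
Op 1: GROUND 2: Q2=0; energy lost=37.500
Op 2: GROUND 3: Q3=0; energy lost=8.333
Op 3: CLOSE 3-2: Q_total=0.00, C_total=9.00, V=0.00; Q3=0.00, Q2=0.00; dissipated=0.000
Final charges: Q1=12.00, Q2=0.00, Q3=0.00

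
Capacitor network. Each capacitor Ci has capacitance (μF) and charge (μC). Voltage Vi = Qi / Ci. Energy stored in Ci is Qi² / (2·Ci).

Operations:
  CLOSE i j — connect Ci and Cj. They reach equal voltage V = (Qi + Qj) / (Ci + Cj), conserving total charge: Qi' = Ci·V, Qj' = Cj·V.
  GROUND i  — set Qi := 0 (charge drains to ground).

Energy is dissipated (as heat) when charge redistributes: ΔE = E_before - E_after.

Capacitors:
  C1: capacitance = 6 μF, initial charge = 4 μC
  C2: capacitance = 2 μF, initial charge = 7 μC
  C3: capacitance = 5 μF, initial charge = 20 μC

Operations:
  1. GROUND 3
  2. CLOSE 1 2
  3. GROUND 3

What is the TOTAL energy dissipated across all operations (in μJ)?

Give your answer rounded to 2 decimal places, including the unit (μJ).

Answer: 46.02 μJ

Derivation:
Initial: C1(6μF, Q=4μC, V=0.67V), C2(2μF, Q=7μC, V=3.50V), C3(5μF, Q=20μC, V=4.00V)
Op 1: GROUND 3: Q3=0; energy lost=40.000
Op 2: CLOSE 1-2: Q_total=11.00, C_total=8.00, V=1.38; Q1=8.25, Q2=2.75; dissipated=6.021
Op 3: GROUND 3: Q3=0; energy lost=0.000
Total dissipated: 46.021 μJ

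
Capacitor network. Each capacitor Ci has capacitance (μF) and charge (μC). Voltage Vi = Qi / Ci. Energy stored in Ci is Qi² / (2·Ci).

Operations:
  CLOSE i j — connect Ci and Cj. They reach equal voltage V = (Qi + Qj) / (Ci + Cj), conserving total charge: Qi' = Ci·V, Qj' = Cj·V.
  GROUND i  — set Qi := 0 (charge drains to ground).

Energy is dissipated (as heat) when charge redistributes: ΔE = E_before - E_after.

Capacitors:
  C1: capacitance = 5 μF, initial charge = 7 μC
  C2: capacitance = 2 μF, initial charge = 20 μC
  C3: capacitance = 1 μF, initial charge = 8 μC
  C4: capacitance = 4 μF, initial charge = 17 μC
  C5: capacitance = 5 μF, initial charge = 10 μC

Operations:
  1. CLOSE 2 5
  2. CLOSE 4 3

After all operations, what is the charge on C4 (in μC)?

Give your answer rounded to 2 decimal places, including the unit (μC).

Answer: 20.00 μC

Derivation:
Initial: C1(5μF, Q=7μC, V=1.40V), C2(2μF, Q=20μC, V=10.00V), C3(1μF, Q=8μC, V=8.00V), C4(4μF, Q=17μC, V=4.25V), C5(5μF, Q=10μC, V=2.00V)
Op 1: CLOSE 2-5: Q_total=30.00, C_total=7.00, V=4.29; Q2=8.57, Q5=21.43; dissipated=45.714
Op 2: CLOSE 4-3: Q_total=25.00, C_total=5.00, V=5.00; Q4=20.00, Q3=5.00; dissipated=5.625
Final charges: Q1=7.00, Q2=8.57, Q3=5.00, Q4=20.00, Q5=21.43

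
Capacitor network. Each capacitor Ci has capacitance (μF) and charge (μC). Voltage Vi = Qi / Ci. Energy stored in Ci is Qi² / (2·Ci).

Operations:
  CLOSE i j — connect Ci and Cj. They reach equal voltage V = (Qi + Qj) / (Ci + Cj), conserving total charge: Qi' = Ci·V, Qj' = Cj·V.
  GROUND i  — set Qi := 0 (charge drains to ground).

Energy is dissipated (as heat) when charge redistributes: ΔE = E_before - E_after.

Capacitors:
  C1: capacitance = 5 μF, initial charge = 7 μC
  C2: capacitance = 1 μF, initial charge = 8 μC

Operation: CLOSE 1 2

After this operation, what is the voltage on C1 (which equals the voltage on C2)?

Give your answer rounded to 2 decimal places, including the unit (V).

Answer: 2.50 V

Derivation:
Initial: C1(5μF, Q=7μC, V=1.40V), C2(1μF, Q=8μC, V=8.00V)
Op 1: CLOSE 1-2: Q_total=15.00, C_total=6.00, V=2.50; Q1=12.50, Q2=2.50; dissipated=18.150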